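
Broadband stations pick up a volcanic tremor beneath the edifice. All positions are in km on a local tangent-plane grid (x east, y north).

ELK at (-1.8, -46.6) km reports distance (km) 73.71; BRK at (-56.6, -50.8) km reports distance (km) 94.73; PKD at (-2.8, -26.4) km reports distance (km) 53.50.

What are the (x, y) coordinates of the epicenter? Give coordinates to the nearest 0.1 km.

-2.7 km east, 27.1 km north

Circle about each station: (x + 1.8)² + (y + 46.6)² = 73.71²; (x + 56.6)² + (y + 50.8)² = 94.73²; (x + 2.8)² + (y + 26.4)² = 53.50².
Subtracting the ELK equation from the BRK and PKD equations removes the quadratic terms:
-109.6 x − 8.4 y = 68.79
-2.0 x + 40.4 y = 1100.91
Solving the 2×2 system: x ≈ -2.7, y ≈ 27.1 km.
Check against ELK (with the unrounded x, y): √((x + 1.8)²+(y + 46.6)²) = 73.72 ≈ 73.71 km. ✓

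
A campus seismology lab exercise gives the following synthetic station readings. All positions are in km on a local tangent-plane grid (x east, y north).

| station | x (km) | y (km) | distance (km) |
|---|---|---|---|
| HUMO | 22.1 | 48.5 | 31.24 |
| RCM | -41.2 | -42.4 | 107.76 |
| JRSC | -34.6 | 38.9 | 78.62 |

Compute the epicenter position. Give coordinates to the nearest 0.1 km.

Circle about each station: (x − 22.1)² + (y − 48.5)² = 31.24²; (x + 41.2)² + (y + 42.4)² = 107.76²; (x + 34.6)² + (y − 38.9)² = 78.62².
Subtracting the HUMO equation from the RCM and JRSC equations removes the quadratic terms:
-126.6 x − 181.8 y = -9981.74
-113.4 x − 19.2 y = -5335.46
Solving the 2×2 system: x ≈ 42.8, y ≈ 25.1 km.
Check against HUMO (with the unrounded x, y): √((x − 22.1)²+(y − 48.5)²) = 31.24 ≈ 31.24 km. ✓

42.8 km east, 25.1 km north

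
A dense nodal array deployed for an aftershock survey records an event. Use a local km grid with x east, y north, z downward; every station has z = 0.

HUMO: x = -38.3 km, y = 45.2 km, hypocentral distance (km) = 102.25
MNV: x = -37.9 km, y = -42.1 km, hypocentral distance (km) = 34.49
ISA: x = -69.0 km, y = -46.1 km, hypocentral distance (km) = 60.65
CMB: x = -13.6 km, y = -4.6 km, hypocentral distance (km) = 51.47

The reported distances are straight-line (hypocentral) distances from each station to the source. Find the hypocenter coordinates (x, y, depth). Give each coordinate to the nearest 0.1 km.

Each station gives a sphere (x−x_i)² + (y−y_i)² + z² = d_i² (stations at z=0).
Subtracting the HUMO sphere from MNV and ISA: z² cancels, leaving linear equations in x and y:
0.8 x − 174.6 y = 8964.39
-61.4 x − 182.6 y = 10152.92
Solving: x ≈ -12.497, y ≈ -51.400 km (keep extra digits for the depth step; rounded: -12.5, -51.4).
Then from the HUMO sphere: z² = 102.25² − (x + 38.3)² − (y − 45.2)² with x = -12.497, y = -51.400, so z ≈ 21.394 ≈ 21.4 km.

x ≈ -12.5 km, y ≈ -51.4 km, depth ≈ 21.4 km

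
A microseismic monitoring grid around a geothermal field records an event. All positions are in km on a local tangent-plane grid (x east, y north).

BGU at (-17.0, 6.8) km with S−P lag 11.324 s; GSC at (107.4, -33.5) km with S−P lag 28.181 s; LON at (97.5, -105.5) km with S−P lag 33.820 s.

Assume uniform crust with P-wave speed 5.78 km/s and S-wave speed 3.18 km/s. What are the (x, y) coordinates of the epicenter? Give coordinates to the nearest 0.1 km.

Distance from S−P lag: d = Δt · v_P v_S / (v_P − v_S) = Δt · (5.78·3.18)/(5.78−3.18) ≈ 7.0694·Δt.
So d_BGU = 80.05, d_GSC = 199.22, d_LON = 239.09 km.
Circle about each station: (x + 17.0)² + (y − 6.8)² = 80.05²; (x − 107.4)² + (y + 33.5)² = 199.22²; (x − 97.5)² + (y + 105.5)² = 239.09².
Subtracting pairs of circle equations eliminates x²+y² and gives linear equations (the radical axes):
248.8 x − 80.6 y = -20958.84
229.0 x − 224.6 y = -30454.77
Solving the 2×2 system: x ≈ -60.2, y ≈ 74.2 km.
Check against BGU (with the unrounded x, y): √((x + 17.0)²+(y − 6.8)²) = 80.07 ≈ 80.05 km. ✓

-60.2 km east, 74.2 km north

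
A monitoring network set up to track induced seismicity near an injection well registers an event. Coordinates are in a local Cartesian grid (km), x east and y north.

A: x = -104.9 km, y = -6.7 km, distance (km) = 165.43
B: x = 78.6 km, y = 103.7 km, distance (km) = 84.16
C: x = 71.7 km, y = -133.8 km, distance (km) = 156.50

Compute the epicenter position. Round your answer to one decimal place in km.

Circle about each station: (x + 104.9)² + (y + 6.7)² = 165.43²; (x − 78.6)² + (y − 103.7)² = 84.16²; (x − 71.7)² + (y + 133.8)² = 156.50².
Subtracting the A equation from the B and C equations removes the quadratic terms:
367.0 x + 220.8 y = 26166.93
353.2 x − 254.2 y = 14869.26
Solving the 2×2 system: x ≈ 58.0, y ≈ 22.1 km.
Check against A (with the unrounded x, y): √((x + 104.9)²+(y + 6.7)²) = 165.43 ≈ 165.43 km. ✓

58.0 km east, 22.1 km north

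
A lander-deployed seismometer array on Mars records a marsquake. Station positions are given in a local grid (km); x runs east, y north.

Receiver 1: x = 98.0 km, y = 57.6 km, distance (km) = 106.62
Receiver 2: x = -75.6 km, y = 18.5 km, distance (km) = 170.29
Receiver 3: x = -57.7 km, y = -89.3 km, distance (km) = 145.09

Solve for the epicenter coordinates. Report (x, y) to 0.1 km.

x ≈ 81.3 km, y ≈ -47.7 km

Circle about each station: (x − 98.0)² + (y − 57.6)² = 106.62²; (x + 75.6)² + (y − 18.5)² = 170.29²; (x + 57.7)² + (y + 89.3)² = 145.09².
Subtracting the Receiver 1 equation from the Receiver 2 and Receiver 3 equations removes the quadratic terms:
-347.2 x − 78.2 y = -24495.01
-311.4 x − 293.8 y = -11301.26
Solving the 2×2 system: x ≈ 81.3, y ≈ -47.7 km.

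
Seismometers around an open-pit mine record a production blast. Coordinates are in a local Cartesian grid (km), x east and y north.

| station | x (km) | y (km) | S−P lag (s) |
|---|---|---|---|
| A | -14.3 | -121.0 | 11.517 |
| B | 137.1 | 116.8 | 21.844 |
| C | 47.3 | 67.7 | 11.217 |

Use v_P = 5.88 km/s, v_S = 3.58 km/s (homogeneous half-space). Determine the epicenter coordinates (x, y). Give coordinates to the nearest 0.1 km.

x ≈ -12.7 km, y ≈ -15.6 km

Distance from S−P lag: d = Δt · v_P v_S / (v_P − v_S) = Δt · (5.88·3.58)/(5.88−3.58) ≈ 9.1523·Δt.
So d_A = 105.41, d_B = 199.92, d_C = 102.66 km.
Circle about each station: (x + 14.3)² + (y + 121.0)² = 105.41²; (x − 137.1)² + (y − 116.8)² = 199.92²; (x − 47.3)² + (y − 67.7)² = 102.66².
Subtracting pairs of circle equations eliminates x²+y² and gives linear equations (the radical axes):
302.8 x + 475.6 y = -11263.58
123.2 x + 377.4 y = -7452.72
Solving the 2×2 system: x ≈ -12.7, y ≈ -15.6 km.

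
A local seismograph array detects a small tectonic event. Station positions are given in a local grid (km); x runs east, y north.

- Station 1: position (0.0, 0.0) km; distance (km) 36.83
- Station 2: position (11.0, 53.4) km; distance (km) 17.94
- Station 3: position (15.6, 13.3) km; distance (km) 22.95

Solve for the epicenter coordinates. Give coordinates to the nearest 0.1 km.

Circle about each station: x² + y² = 36.83²; (x − 11.0)² + (y − 53.4)² = 17.94²; (x − 15.6)² + (y − 13.3)² = 22.95².
Subtracting pairs of circle equations eliminates x²+y² and gives linear equations (the radical axes):
22.0 x + 106.8 y = 4007.17
31.2 x + 26.6 y = 1250.00
Solving the 2×2 system: x ≈ 9.8, y ≈ 35.5 km.
Check against Station 1 (with the unrounded x, y): √(x²+y²) = 36.83 ≈ 36.83 km. ✓

(9.8, 35.5)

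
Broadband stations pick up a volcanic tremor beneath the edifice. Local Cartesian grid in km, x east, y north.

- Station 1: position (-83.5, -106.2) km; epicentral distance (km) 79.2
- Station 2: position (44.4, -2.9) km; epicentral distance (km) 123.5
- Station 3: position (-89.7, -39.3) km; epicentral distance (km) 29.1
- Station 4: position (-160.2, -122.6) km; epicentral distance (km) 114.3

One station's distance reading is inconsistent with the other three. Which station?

Solve using three stations at a time. Using Station 2, Station 3, Station 4 (subtract circle equations pairwise → linear system) gives (x, y) ≈ (-66.6, -57.0).
Distances from that point to each station vs reported:
  Station 1: calculated 52.0 vs reported 79.2 → residual 27.2 km
  Station 2: calculated 123.5 vs reported 123.5 → residual 0.0 km
  Station 3: calculated 29.1 vs reported 29.1 → residual 0.0 km
  Station 4: calculated 114.3 vs reported 114.3 → residual 0.0 km
Station 2, Station 3, Station 4 are mutually consistent (residuals ≈ 0); Station 1 is off by 27.2 km.

Station 1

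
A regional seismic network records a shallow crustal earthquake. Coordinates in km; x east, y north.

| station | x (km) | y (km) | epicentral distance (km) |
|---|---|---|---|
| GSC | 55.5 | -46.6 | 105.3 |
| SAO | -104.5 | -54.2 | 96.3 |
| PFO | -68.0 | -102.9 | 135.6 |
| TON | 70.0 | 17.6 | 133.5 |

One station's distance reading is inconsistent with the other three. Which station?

GSC

Solve using three stations at a time. Using SAO, PFO, TON (subtract circle equations pairwise → linear system) gives (x, y) ≈ (-62.7, 32.7).
Distances from that point to each station vs reported:
  GSC: calculated 142.3 vs reported 105.3 → residual 37.0 km
  SAO: calculated 96.4 vs reported 96.3 → residual 0.1 km
  PFO: calculated 135.7 vs reported 135.6 → residual 0.1 km
  TON: calculated 133.6 vs reported 133.5 → residual 0.1 km
SAO, PFO, TON are mutually consistent (residuals ≈ 0); GSC is off by 37.0 km.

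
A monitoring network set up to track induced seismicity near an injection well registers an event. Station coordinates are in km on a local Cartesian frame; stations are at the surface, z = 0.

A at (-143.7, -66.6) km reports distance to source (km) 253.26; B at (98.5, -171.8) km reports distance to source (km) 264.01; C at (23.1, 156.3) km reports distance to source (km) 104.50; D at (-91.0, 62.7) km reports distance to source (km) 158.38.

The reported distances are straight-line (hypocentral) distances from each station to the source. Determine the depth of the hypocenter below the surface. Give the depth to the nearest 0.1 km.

Each station gives a sphere (x−x_i)² + (y−y_i)² + z² = d_i² (stations at z=0).
Subtracting the A sphere from B and C: z² cancels, leaving linear equations in x and y:
484.4 x − 210.4 y = 8571.59
333.6 x + 445.8 y = 53098.43
Solving: x ≈ 52.399, y ≈ 79.897 km (keep extra digits for the depth step; rounded: 52.4, 79.9).
Then from the A sphere: z² = 253.26² − (x + 143.7)² − (y + 66.6)² with x = 52.399, y = 79.897, so z ≈ 64.996 ≈ 65.0 km.
Check against D (with the unrounded solution): distance 158.38 ≈ 158.38 km. ✓

65.0 km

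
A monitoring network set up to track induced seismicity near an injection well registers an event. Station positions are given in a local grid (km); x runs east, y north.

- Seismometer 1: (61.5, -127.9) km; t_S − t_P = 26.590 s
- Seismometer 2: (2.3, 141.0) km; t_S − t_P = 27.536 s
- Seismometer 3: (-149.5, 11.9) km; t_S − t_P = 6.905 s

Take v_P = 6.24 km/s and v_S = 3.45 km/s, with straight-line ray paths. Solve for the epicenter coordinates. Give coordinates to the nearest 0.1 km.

-120.2 km east, -32.6 km north

Distance from S−P lag: d = Δt · v_P v_S / (v_P − v_S) = Δt · (6.24·3.45)/(6.24−3.45) ≈ 7.7161·Δt.
So d_Seismometer 1 = 205.17, d_Seismometer 2 = 212.47, d_Seismometer 3 = 53.28 km.
Circle about each station: (x − 61.5)² + (y + 127.9)² = 205.17²; (x − 2.3)² + (y − 141.0)² = 212.47²; (x + 149.5)² + (y − 11.9)² = 53.28².
Subtracting pairs of circle equations eliminates x²+y² and gives linear equations (the radical axes):
-118.4 x + 537.8 y = -3303.14
-422.0 x + 279.6 y = 41607.17
Solving the 2×2 system: x ≈ -120.2, y ≈ -32.6 km.
Check against Seismometer 1 (with the unrounded x, y): √((x − 61.5)²+(y + 127.9)²) = 205.17 ≈ 205.17 km. ✓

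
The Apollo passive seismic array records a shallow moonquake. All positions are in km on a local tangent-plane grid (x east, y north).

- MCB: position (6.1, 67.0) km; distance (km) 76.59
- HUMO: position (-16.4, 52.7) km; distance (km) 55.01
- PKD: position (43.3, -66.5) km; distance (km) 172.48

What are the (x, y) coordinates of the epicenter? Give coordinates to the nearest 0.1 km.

Circle about each station: (x − 6.1)² + (y − 67.0)² = 76.59²; (x + 16.4)² + (y − 52.7)² = 55.01²; (x − 43.3)² + (y + 66.5)² = 172.48².
Subtracting pairs of circle equations eliminates x²+y² and gives linear equations (the radical axes):
-45.0 x − 28.6 y = 1359.97
74.4 x − 267.0 y = -22112.39
Solving the 2×2 system: x ≈ -70.4, y ≈ 63.2 km.
Check against MCB (with the unrounded x, y): √((x − 6.1)²+(y − 67.0)²) = 76.58 ≈ 76.59 km. ✓

x ≈ -70.4 km, y ≈ 63.2 km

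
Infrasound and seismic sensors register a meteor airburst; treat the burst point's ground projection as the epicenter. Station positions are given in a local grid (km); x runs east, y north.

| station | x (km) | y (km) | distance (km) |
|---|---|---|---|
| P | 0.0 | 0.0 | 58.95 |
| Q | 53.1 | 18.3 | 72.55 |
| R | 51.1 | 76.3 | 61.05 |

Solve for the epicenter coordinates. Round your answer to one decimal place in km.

(-7.3, 58.5)

Circle about each station: x² + y² = 58.95²; (x − 53.1)² + (y − 18.3)² = 72.55²; (x − 51.1)² + (y − 76.3)² = 61.05².
Subtracting the P equation from the Q and R equations removes the quadratic terms:
106.2 x + 36.6 y = 1366.10
102.2 x + 152.6 y = 8180.90
Solving the 2×2 system: x ≈ -7.3, y ≈ 58.5 km.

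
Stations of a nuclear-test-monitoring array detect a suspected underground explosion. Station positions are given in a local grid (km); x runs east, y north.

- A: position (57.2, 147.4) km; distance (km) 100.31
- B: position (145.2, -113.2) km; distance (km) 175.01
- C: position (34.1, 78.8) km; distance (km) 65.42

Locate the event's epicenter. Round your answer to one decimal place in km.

94.8 km east, 54.4 km north

Circle about each station: (x − 57.2)² + (y − 147.4)² = 100.31²; (x − 145.2)² + (y + 113.2)² = 175.01²; (x − 34.1)² + (y − 78.8)² = 65.42².
Subtracting the A equation from the B and C equations removes the quadratic terms:
176.0 x − 521.2 y = -11667.72
-46.2 x − 137.2 y = -11844.03
Solving the 2×2 system: x ≈ 94.8, y ≈ 54.4 km.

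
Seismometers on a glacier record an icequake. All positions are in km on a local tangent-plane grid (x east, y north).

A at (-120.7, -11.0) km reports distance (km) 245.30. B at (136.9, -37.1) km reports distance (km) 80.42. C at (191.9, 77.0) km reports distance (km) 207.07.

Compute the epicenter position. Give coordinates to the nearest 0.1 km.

Circle about each station: (x + 120.7)² + (y + 11.0)² = 245.30²; (x − 136.9)² + (y + 37.1)² = 80.42²; (x − 191.9)² + (y − 77.0)² = 207.07².
Subtracting pairs of circle equations eliminates x²+y² and gives linear equations (the radical axes):
515.2 x − 52.2 y = 59133.24
625.2 x + 176.0 y = 45359.23
Solving the 2×2 system: x ≈ 103.6, y ≈ -110.3 km.

x ≈ 103.6 km, y ≈ -110.3 km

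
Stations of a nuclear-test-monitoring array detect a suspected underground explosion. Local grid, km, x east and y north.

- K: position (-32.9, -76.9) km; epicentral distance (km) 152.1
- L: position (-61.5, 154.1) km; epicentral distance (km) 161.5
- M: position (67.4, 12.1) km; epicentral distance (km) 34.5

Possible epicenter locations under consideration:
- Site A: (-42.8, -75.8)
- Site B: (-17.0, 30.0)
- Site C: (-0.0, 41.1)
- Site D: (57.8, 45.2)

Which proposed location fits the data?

Site D

For each candidate, compare |candidate − station| to the reported distance:
Site A: residuals K 142.1, L 69.2, M 106.5 → max 142.1 km
Site B: residuals K 44.0, L 29.7, M 51.8 → max 51.8 km
Site C: residuals K 29.6, L 32.8, M 38.9 → max 38.9 km
Site D: residuals K 0.0, L 0.0, M 0.0 → max 0.0 km
Only Site D has all residuals ≈ 0.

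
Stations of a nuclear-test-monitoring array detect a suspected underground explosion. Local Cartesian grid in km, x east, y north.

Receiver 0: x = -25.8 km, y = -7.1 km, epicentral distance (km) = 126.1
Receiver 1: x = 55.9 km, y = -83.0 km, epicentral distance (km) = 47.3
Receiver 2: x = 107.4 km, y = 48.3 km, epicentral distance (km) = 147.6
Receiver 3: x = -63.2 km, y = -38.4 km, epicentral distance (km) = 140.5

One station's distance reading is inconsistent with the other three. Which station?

Solve using three stations at a time. Using Receiver 0, Receiver 2, Receiver 3 (subtract circle equations pairwise → linear system) gives (x, y) ≈ (66.3, -93.8).
Distances from that point to each station vs reported:
  Receiver 0: calculated 126.5 vs reported 126.1 → residual 0.4 km
  Receiver 1: calculated 15.0 vs reported 47.3 → residual 32.3 km
  Receiver 2: calculated 147.9 vs reported 147.6 → residual 0.3 km
  Receiver 3: calculated 140.9 vs reported 140.5 → residual 0.4 km
Receiver 0, Receiver 2, Receiver 3 are mutually consistent (residuals ≈ 0); Receiver 1 is off by 32.3 km.

Receiver 1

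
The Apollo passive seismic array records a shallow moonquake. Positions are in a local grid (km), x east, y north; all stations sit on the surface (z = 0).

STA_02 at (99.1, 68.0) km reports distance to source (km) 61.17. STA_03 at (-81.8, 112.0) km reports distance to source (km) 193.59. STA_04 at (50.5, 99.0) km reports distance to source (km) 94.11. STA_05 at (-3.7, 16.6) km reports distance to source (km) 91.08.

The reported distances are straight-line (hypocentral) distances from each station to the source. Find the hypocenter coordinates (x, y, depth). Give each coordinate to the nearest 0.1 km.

Each station gives a sphere (x−x_i)² + (y−y_i)² + z² = d_i² (stations at z=0).
Subtracting the STA_02 sphere from STA_03 and STA_04: z² cancels, leaving linear equations in x and y:
-361.8 x + 88.0 y = -28944.89
-97.2 x + 62.0 y = -7208.48
Solving: x ≈ 83.603, y ≈ 14.801 km (keep extra digits for the depth step; rounded: 83.6, 14.8).
Then from the STA_02 sphere: z² = 61.17² − (x − 99.1)² − (y − 68.0)² with x = 83.603, y = 14.801, so z ≈ 25.913 ≈ 25.9 km.
Check against STA_05 (with the unrounded solution): distance 91.09 ≈ 91.08 km. ✓

x ≈ 83.6 km, y ≈ 14.8 km, depth ≈ 25.9 km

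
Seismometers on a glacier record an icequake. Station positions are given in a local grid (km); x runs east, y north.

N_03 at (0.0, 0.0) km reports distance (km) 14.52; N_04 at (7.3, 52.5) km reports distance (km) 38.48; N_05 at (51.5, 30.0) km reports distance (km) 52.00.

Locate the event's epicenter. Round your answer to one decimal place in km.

Circle about each station: x² + y² = 14.52²; (x − 7.3)² + (y − 52.5)² = 38.48²; (x − 51.5)² + (y − 30.0)² = 52.00².
Subtracting the N_03 equation from the N_04 and N_05 equations removes the quadratic terms:
14.6 x + 105.0 y = 1539.66
103.0 x + 60.0 y = 1059.08
Solving the 2×2 system: x ≈ 1.9, y ≈ 14.4 km.

1.9 km east, 14.4 km north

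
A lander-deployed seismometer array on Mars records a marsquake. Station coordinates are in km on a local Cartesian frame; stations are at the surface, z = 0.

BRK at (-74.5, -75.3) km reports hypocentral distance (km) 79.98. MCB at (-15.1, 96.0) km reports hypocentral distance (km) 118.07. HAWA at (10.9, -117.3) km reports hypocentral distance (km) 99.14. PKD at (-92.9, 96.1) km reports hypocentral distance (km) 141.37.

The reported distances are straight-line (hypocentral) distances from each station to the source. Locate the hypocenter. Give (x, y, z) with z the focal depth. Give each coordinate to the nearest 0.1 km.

Each station gives a sphere (x−x_i)² + (y−y_i)² + z² = d_i² (stations at z=0).
Subtracting the BRK sphere from MCB and HAWA: z² cancels, leaving linear equations in x and y:
118.8 x + 342.6 y = -9320.05
170.8 x − 84.0 y = -774.18
Solving: x ≈ -15.302, y ≈ -21.898 km (keep extra digits for the depth step; rounded: -15.3, -21.9).
Then from the BRK sphere: z² = 79.98² − (x + 74.5)² − (y + 75.3)² with x = -15.302, y = -21.898, so z ≈ 6.374 ≈ 6.4 km.

x ≈ -15.3 km, y ≈ -21.9 km, depth ≈ 6.4 km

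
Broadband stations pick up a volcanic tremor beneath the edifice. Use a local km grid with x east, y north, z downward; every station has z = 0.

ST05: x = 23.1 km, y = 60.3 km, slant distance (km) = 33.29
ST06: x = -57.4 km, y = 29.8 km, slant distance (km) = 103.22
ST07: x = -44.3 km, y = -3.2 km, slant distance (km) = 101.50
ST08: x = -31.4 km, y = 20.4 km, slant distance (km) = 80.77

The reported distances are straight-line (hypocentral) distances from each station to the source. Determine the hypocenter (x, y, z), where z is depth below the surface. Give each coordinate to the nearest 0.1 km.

x ≈ 42.2 km, y ≈ 44.9 km, depth ≈ 22.5 km

Each station gives a sphere (x−x_i)² + (y−y_i)² + z² = d_i² (stations at z=0).
Subtracting the ST05 sphere from ST06 and ST07: z² cancels, leaving linear equations in x and y:
-161.0 x − 61.0 y = -9533.04
-134.8 x − 127.0 y = -11391.00
Solving: x ≈ 42.199, y ≈ 44.902 km (keep extra digits for the depth step; rounded: 42.2, 44.9).
Then from the ST05 sphere: z² = 33.29² − (x − 23.1)² − (y − 60.3)² with x = 42.199, y = 44.902, so z ≈ 22.502 ≈ 22.5 km.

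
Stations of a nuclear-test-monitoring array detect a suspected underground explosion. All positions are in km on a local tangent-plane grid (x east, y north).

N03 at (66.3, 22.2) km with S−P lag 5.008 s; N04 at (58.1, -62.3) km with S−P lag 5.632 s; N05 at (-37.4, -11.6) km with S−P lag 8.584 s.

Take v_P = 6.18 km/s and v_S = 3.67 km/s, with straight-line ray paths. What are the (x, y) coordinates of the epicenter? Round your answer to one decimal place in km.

Distance from S−P lag: d = Δt · v_P v_S / (v_P − v_S) = Δt · (6.18·3.67)/(6.18−3.67) ≈ 9.0361·Δt.
So d_N03 = 45.25, d_N04 = 50.89, d_N05 = 77.57 km.
Circle about each station: (x − 66.3)² + (y − 22.2)² = 45.25²; (x − 58.1)² + (y + 62.3)² = 50.89²; (x + 37.4)² + (y + 11.6)² = 77.57².
Subtracting pairs of circle equations eliminates x²+y² and gives linear equations (the radical axes):
-16.4 x − 169.0 y = 1826.14
-207.4 x − 67.6 y = -7324.75
Solving the 2×2 system: x ≈ 40.1, y ≈ -14.7 km.

40.1 km east, -14.7 km north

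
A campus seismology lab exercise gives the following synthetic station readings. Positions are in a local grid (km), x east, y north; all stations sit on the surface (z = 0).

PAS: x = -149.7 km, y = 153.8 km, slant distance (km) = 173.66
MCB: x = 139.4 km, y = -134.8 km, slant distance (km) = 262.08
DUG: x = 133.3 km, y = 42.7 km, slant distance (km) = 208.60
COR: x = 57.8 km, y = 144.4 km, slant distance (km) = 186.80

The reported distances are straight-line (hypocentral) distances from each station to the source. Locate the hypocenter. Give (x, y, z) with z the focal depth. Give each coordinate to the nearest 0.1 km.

x ≈ -63.3 km, y ≈ 18.0 km, depth ≈ 65.2 km

Each station gives a sphere (x−x_i)² + (y−y_i)² + z² = d_i² (stations at z=0).
Subtracting the PAS sphere from MCB and DUG: z² cancels, leaving linear equations in x and y:
578.2 x − 577.2 y = -46989.26
566.0 x − 222.2 y = -39828.51
Solving: x ≈ -63.304, y ≈ 17.996 km (keep extra digits for the depth step; rounded: -63.3, 18.0).
Then from the PAS sphere: z² = 173.66² − (x + 149.7)² − (y − 153.8)² with x = -63.304, y = 17.996, so z ≈ 65.198 ≈ 65.2 km.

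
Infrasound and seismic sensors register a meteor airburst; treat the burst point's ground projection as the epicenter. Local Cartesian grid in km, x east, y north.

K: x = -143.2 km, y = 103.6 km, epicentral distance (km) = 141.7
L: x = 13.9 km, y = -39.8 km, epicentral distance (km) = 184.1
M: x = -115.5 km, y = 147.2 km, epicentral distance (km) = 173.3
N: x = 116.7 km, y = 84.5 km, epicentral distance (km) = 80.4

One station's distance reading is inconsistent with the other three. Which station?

K

Solve using three stations at a time. Using L, M, N (subtract circle equations pairwise → linear system) gives (x, y) ≈ (57.6, 139.0).
Distances from that point to each station vs reported:
  K: calculated 203.9 vs reported 141.7 → residual 62.2 km
  L: calculated 184.1 vs reported 184.1 → residual 0.0 km
  M: calculated 173.3 vs reported 173.3 → residual 0.0 km
  N: calculated 80.4 vs reported 80.4 → residual 0.0 km
L, M, N are mutually consistent (residuals ≈ 0); K is off by 62.2 km.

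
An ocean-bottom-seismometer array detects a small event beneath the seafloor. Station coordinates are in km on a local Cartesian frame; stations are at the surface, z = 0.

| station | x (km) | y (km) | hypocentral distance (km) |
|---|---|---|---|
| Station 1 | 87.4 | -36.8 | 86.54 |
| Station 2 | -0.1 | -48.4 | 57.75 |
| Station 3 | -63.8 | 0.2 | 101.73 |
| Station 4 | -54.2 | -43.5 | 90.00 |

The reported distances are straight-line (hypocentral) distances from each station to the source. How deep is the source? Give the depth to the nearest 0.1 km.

z ≈ 51.7 km

Each station gives a sphere (x−x_i)² + (y−y_i)² + z² = d_i² (stations at z=0).
Subtracting the Station 1 sphere from Station 2 and Station 3: z² cancels, leaving linear equations in x and y:
-175.0 x − 23.2 y = -2496.32
-302.4 x + 74.0 y = -7782.34
Solving: x ≈ 18.295, y ≈ -30.403 km (keep extra digits for the depth step; rounded: 18.3, -30.4).
Then from the Station 1 sphere: z² = 86.54² − (x − 87.4)² − (y + 36.8)² with x = 18.295, y = -30.403, so z ≈ 51.699 ≈ 51.7 km.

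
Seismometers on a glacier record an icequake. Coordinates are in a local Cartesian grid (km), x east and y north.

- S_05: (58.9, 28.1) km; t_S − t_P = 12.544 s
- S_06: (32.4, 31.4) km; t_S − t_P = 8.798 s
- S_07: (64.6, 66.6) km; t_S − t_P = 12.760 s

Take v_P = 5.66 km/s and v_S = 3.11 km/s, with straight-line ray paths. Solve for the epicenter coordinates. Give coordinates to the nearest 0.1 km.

Distance from S−P lag: d = Δt · v_P v_S / (v_P − v_S) = Δt · (5.66·3.11)/(5.66−3.11) ≈ 6.9030·Δt.
So d_S_05 = 86.59, d_S_06 = 60.73, d_S_07 = 88.08 km.
Circle about each station: (x − 58.9)² + (y − 28.1)² = 86.59²; (x − 32.4)² + (y − 31.4)² = 60.73²; (x − 64.6)² + (y − 66.6)² = 88.08².
Subtracting the S_05 equation from the S_06 and S_07 equations removes the quadratic terms:
-53.0 x + 6.6 y = 1586.60
11.4 x + 77.0 y = 4089.64
Solving the 2×2 system: x ≈ -22.9, y ≈ 56.5 km.

(-22.9, 56.5)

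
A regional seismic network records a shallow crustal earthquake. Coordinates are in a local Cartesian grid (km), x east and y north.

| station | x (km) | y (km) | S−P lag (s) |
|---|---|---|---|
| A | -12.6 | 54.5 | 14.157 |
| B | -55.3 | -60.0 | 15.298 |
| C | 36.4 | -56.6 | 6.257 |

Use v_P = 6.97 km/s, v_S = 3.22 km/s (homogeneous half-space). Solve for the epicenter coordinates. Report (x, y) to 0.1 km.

(27.2, -20.3)

Distance from S−P lag: d = Δt · v_P v_S / (v_P − v_S) = Δt · (6.97·3.22)/(6.97−3.22) ≈ 5.9849·Δt.
So d_A = 84.73, d_B = 91.56, d_C = 37.45 km.
Circle about each station: (x + 12.6)² + (y − 54.5)² = 84.73²; (x + 55.3)² + (y + 60.0)² = 91.56²; (x − 36.4)² + (y + 56.6)² = 37.45².
Subtracting the A equation from the B and C equations removes the quadratic terms:
-85.4 x − 229.0 y = 2325.02
98.0 x − 222.2 y = 7176.18
Solving the 2×2 system: x ≈ 27.2, y ≈ -20.3 km.
Check against A (with the unrounded x, y): √((x + 12.6)²+(y − 54.5)²) = 84.73 ≈ 84.73 km. ✓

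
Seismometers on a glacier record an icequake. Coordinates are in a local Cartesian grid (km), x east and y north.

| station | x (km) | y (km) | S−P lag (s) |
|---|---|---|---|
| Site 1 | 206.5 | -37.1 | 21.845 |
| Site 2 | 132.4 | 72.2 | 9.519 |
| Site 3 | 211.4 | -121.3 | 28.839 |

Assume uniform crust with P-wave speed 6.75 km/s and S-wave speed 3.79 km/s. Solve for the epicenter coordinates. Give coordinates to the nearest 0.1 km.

Distance from S−P lag: d = Δt · v_P v_S / (v_P − v_S) = Δt · (6.75·3.79)/(6.75−3.79) ≈ 8.6427·Δt.
So d_Site 1 = 188.80, d_Site 2 = 82.27, d_Site 3 = 249.25 km.
Circle about each station: (x − 206.5)² + (y + 37.1)² = 188.80²; (x − 132.4)² + (y − 72.2)² = 82.27²; (x − 211.4)² + (y + 121.3)² = 249.25².
Subtracting the Site 1 equation from the Site 2 and Site 3 equations removes the quadratic terms:
-148.2 x + 218.6 y = 7601.03
9.8 x − 168.4 y = -11095.13
Solving the 2×2 system: x ≈ 50.2, y ≈ 68.8 km.

50.2 km east, 68.8 km north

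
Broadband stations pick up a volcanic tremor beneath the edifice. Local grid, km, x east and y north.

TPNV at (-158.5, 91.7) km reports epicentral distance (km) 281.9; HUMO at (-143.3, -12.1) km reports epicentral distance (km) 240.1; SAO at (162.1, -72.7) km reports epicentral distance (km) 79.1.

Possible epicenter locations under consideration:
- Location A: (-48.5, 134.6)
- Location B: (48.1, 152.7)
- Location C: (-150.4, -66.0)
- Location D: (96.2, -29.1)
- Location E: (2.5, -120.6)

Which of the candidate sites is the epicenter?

Location D

For each candidate, compare |candidate − station| to the reported distance:
Location A: residuals TPNV 163.8, HUMO 65.4, SAO 216.4 → max 216.4 km
Location B: residuals TPNV 66.5, HUMO 12.5, SAO 173.5 → max 173.5 km
Location C: residuals TPNV 124.0, HUMO 185.7, SAO 233.5 → max 233.5 km
Location D: residuals TPNV 0.0, HUMO 0.0, SAO 0.1 → max 0.1 km
Location E: residuals TPNV 15.5, HUMO 58.4, SAO 87.5 → max 87.5 km
Only Location D has all residuals ≈ 0.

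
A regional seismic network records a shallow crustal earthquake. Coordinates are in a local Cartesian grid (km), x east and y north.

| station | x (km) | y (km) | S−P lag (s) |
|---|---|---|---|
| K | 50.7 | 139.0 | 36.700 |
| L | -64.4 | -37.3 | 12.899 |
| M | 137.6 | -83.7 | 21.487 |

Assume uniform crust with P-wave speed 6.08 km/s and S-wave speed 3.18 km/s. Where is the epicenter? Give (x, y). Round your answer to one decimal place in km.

Distance from S−P lag: d = Δt · v_P v_S / (v_P − v_S) = Δt · (6.08·3.18)/(6.08−3.18) ≈ 6.6670·Δt.
So d_K = 244.68, d_L = 86.00, d_M = 143.25 km.
Circle about each station: (x − 50.7)² + (y − 139.0)² = 244.68²; (x + 64.4)² + (y + 37.3)² = 86.00²; (x − 137.6)² + (y + 83.7)² = 143.25².
Subtracting pairs of circle equations eliminates x²+y² and gives linear equations (the radical axes):
-230.2 x − 352.6 y = 36119.46
173.8 x − 445.4 y = 43395.70
Solving the 2×2 system: x ≈ -4.8, y ≈ -99.3 km.

x ≈ -4.8 km, y ≈ -99.3 km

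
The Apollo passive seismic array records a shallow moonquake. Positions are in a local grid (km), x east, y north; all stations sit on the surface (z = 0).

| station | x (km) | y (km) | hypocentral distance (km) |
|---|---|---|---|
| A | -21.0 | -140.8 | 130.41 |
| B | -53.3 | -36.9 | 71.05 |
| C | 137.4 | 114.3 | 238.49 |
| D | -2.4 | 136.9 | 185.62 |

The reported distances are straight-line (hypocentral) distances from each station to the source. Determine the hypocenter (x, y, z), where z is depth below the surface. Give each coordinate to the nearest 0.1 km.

Each station gives a sphere (x−x_i)² + (y−y_i)² + z² = d_i² (stations at z=0).
Subtracting the A sphere from B and C: z² cancels, leaving linear equations in x and y:
-64.6 x + 207.8 y = -4104.47
316.8 x + 510.2 y = -28193.10
Solving: x ≈ -38.105, y ≈ -31.598 km (keep extra digits for the depth step; rounded: -38.1, -31.6).
Then from the A sphere: z² = 130.41² − (x + 21.0)² − (y + 140.8)² with x = -38.105, y = -31.598, so z ≈ 69.203 ≈ 69.2 km.

(-38.1, -31.6, 69.2)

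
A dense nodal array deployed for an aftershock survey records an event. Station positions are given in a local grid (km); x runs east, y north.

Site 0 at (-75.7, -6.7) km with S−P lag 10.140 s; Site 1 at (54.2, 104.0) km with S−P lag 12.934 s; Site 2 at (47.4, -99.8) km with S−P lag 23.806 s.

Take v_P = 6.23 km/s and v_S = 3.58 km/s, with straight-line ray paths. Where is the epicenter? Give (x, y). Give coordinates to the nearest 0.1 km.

x ≈ -50.7 km, y ≈ 74.9 km

Distance from S−P lag: d = Δt · v_P v_S / (v_P − v_S) = Δt · (6.23·3.58)/(6.23−3.58) ≈ 8.4164·Δt.
So d_Site 0 = 85.34, d_Site 1 = 108.86, d_Site 2 = 200.36 km.
Circle about each station: (x + 75.7)² + (y + 6.7)² = 85.34²; (x − 54.2)² + (y − 104.0)² = 108.86²; (x − 47.4)² + (y + 99.8)² = 200.36².
Subtracting pairs of circle equations eliminates x²+y² and gives linear equations (the radical axes):
259.8 x + 221.4 y = 3410.68
246.2 x − 186.2 y = -26429.79
Solving the 2×2 system: x ≈ -50.7, y ≈ 74.9 km.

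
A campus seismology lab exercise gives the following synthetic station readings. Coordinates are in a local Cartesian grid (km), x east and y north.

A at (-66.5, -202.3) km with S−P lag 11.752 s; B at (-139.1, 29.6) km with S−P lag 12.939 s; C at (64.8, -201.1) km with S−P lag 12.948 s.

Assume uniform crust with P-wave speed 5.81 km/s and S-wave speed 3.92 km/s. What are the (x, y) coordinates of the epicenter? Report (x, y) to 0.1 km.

Distance from S−P lag: d = Δt · v_P v_S / (v_P − v_S) = Δt · (5.81·3.92)/(5.81−3.92) ≈ 12.0504·Δt.
So d_A = 141.62, d_B = 155.92, d_C = 156.03 km.
Circle about each station: (x + 66.5)² + (y + 202.3)² = 141.62²; (x + 139.1)² + (y − 29.6)² = 155.92²; (x − 64.8)² + (y + 201.1)² = 156.03².
Subtracting the A equation from the B and C equations removes the quadratic terms:
-145.2 x + 463.8 y = -29377.39
262.6 x + 2.4 y = -4996.43
Solving the 2×2 system: x ≈ -18.4, y ≈ -69.1 km.

x ≈ -18.4 km, y ≈ -69.1 km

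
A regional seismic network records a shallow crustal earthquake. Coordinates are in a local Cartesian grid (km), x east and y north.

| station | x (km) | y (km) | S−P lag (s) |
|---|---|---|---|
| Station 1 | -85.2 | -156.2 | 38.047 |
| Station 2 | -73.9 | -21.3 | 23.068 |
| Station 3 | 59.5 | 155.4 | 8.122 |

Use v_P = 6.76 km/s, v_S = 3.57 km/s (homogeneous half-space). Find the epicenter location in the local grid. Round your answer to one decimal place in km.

Distance from S−P lag: d = Δt · v_P v_S / (v_P − v_S) = Δt · (6.76·3.57)/(6.76−3.57) ≈ 7.5653·Δt.
So d_Station 1 = 287.84, d_Station 2 = 174.52, d_Station 3 = 61.45 km.
Circle about each station: (x + 85.2)² + (y + 156.2)² = 287.84²; (x + 73.9)² + (y + 21.3)² = 174.52²; (x − 59.5)² + (y − 155.4)² = 61.45².
Subtracting the Station 1 equation from the Station 2 and Station 3 equations removes the quadratic terms:
22.6 x + 269.8 y = 26652.06
289.4 x + 623.2 y = 75107.69
Solving the 2×2 system: x ≈ 57.1, y ≈ 94.0 km.

57.1 km east, 94.0 km north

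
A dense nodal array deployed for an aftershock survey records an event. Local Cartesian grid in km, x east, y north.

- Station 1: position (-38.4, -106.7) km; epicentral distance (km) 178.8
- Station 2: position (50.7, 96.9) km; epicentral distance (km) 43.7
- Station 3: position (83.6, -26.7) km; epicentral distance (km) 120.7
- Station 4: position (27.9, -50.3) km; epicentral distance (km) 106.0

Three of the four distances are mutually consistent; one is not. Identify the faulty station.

Station 3

Solve using three stations at a time. Using Station 1, Station 2, Station 4 (subtract circle equations pairwise → linear system) gives (x, y) ≈ (37.3, 55.3).
Distances from that point to each station vs reported:
  Station 1: calculated 178.8 vs reported 178.8 → residual 0.0 km
  Station 2: calculated 43.7 vs reported 43.7 → residual 0.0 km
  Station 3: calculated 94.2 vs reported 120.7 → residual 26.5 km
  Station 4: calculated 106.0 vs reported 106.0 → residual 0.0 km
Station 1, Station 2, Station 4 are mutually consistent (residuals ≈ 0); Station 3 is off by 26.5 km.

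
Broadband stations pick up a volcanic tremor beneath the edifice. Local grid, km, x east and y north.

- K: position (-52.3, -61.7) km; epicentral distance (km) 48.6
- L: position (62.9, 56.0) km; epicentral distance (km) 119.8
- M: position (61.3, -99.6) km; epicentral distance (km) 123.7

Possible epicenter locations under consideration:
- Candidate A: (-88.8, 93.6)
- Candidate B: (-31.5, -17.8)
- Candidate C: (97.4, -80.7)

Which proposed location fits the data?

Candidate B

For each candidate, compare |candidate − station| to the reported distance:
Candidate A: residuals K 110.9, L 36.5, M 121.0 → max 121.0 km
Candidate B: residuals K 0.0, L 0.0, M 0.0 → max 0.0 km
Candidate C: residuals K 102.3, L 21.2, M 83.0 → max 102.3 km
Only Candidate B has all residuals ≈ 0.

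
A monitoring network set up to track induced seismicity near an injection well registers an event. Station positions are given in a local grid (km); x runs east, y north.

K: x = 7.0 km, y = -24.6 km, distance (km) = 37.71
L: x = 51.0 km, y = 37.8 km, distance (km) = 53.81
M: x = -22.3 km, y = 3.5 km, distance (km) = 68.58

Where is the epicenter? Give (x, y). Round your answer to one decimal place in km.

Circle about each station: (x − 7.0)² + (y + 24.6)² = 37.71²; (x − 51.0)² + (y − 37.8)² = 53.81²; (x + 22.3)² + (y − 3.5)² = 68.58².
Subtracting pairs of circle equations eliminates x²+y² and gives linear equations (the radical axes):
88.0 x + 124.8 y = 1902.21
-58.6 x + 56.2 y = -3425.79
Solving the 2×2 system: x ≈ 43.6, y ≈ -15.5 km.

(43.6, -15.5)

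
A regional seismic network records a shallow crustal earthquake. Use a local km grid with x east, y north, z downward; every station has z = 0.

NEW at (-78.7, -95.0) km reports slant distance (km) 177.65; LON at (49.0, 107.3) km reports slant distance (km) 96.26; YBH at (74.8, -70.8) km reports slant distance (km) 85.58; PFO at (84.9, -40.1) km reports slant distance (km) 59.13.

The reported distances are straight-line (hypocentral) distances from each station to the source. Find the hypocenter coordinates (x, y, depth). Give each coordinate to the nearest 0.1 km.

Each station gives a sphere (x−x_i)² + (y−y_i)² + z² = d_i² (stations at z=0).
Subtracting the NEW sphere from LON and YBH: z² cancels, leaving linear equations in x and y:
255.4 x + 404.6 y = 20989.13
307.0 x + 48.4 y = 19624.58
Solving: x ≈ 61.906, y ≈ 12.799 km (keep extra digits for the depth step; rounded: 61.9, 12.8).
Then from the NEW sphere: z² = 177.65² − (x + 78.7)² − (y + 95.0)² with x = 61.906, y = 12.799, so z ≈ 12.994 ≈ 13.0 km.
Check against PFO (with the unrounded solution): distance 59.13 ≈ 59.13 km. ✓

(61.9, 12.8, 13.0)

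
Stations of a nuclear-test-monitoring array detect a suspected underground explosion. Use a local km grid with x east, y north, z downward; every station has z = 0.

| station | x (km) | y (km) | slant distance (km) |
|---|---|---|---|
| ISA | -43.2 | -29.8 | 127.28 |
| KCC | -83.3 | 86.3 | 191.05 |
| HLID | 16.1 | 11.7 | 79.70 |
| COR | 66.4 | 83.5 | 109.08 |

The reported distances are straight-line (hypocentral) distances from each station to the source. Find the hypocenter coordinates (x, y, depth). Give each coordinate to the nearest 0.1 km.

Each station gives a sphere (x−x_i)² + (y−y_i)² + z² = d_i² (stations at z=0).
Subtracting the ISA sphere from KCC and HLID: z² cancels, leaving linear equations in x and y:
-80.2 x + 232.2 y = -8667.60
118.6 x + 83.0 y = 7489.93
Solving: x ≈ 71.898, y ≈ -12.495 km (keep extra digits for the depth step; rounded: 71.9, -12.5).
Then from the ISA sphere: z² = 127.28² − (x + 43.2)² − (y + 29.8)² with x = 71.898, y = -12.495, so z ≈ 51.509 ≈ 51.5 km.

(71.9, -12.5, 51.5)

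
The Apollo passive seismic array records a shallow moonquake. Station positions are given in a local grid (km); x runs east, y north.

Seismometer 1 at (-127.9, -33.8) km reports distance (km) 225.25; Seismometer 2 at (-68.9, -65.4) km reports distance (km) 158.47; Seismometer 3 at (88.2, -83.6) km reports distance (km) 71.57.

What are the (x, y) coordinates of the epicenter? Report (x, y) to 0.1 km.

64.4 km east, -151.1 km north

Circle about each station: (x + 127.9)² + (y + 33.8)² = 225.25²; (x + 68.9)² + (y + 65.4)² = 158.47²; (x − 88.2)² + (y + 83.6)² = 71.57².
Subtracting the Seismometer 1 equation from the Seismometer 2 and Seismometer 3 equations removes the quadratic terms:
118.0 x − 63.2 y = 17148.34
432.2 x − 99.6 y = 42882.65
Solving the 2×2 system: x ≈ 64.4, y ≈ -151.1 km.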